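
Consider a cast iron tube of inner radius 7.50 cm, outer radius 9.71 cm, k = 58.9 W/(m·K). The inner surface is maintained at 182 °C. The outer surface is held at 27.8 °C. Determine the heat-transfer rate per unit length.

Q' = 2πk·ΔT/ln(r₂/r₁) = 2π × 58.9 × 154.2 / ln(0.0971/0.0750) = 2.21×10^5 W/m

Q' = 2.21×10^5 W/m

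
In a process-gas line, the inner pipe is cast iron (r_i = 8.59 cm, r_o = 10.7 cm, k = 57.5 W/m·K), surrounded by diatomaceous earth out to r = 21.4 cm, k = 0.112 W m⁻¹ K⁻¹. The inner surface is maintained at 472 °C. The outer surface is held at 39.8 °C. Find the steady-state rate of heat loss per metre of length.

Series thermal resistances, inner to outer:
  R'_cast iron = ln(0.107/0.0859)/(2πk) = 0.2196/(2π·57.5) = 6.080×10^-4 m·K/W
  R'_diatomaceous earth = ln(0.214/0.107)/(2πk) = 0.6931/(2π·0.112) = 0.9850 m·K/W
ΣR = 6.080×10^-4 + 0.9850 = 0.9856 m·K/W
Q' = ΔT/ΣR = (472 °C − 39.8 °C)/0.9856 = 439 W/m

Q' = 439 W/m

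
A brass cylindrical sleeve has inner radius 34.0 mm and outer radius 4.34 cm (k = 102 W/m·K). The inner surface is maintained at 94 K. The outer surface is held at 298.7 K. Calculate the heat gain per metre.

Q' = 2πk·ΔT/ln(r₂/r₁) = 2π × 102 × 204.7 / ln(0.0434/0.0340) = 5.37×10^5 W/m

Q' = 5.37×10^5 W/m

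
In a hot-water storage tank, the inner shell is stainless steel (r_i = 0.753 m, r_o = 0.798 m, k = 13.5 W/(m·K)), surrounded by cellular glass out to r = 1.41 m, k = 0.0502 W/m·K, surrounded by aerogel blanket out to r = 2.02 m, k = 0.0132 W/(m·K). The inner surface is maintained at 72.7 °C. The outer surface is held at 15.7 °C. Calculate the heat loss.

Q = 26.5 W

Treat each layer as a resistance in series:
  R_stainless steel = (1/0.753 − 1/0.798)/(4πk) = 0.07489/(4π·13.5) = 4.414×10^-4 K/W
  R_cellular glass = (1/0.798 − 1/1.41)/(4πk) = 0.5439/(4π·0.0502) = 0.8622 K/W
  R_aerogel blanket = (1/1.41 − 1/2.02)/(4πk) = 0.2142/(4π·0.0132) = 1.291 K/W
ΣR = 4.414×10^-4 + 0.8622 + 1.291 = 2.154 K/W
Q = ΔT/ΣR = (72.7 °C − 15.7 °C)/2.154 = 26.5 W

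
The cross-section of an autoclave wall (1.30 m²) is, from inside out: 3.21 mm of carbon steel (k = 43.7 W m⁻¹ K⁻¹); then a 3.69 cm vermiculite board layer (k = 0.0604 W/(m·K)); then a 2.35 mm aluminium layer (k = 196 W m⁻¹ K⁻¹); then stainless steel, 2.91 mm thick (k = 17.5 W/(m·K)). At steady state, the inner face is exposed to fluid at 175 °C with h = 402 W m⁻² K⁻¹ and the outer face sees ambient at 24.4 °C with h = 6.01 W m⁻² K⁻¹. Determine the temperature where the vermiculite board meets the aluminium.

Resistance network (inner→outer):
  R_conv,in = 1/(hA) = 1/(402·1.30) = 0.001914 K/W
  R_carbon steel = L/(kA) = 0.00321/(43.7·1.30) = 5.650×10^-5 K/W
  R_vermiculite board = L/(kA) = 0.0369/(0.0604·1.30) = 0.4699 K/W
  R_aluminium = L/(kA) = 0.00235/(196·1.30) = 9.223×10^-6 K/W
  R_stainless steel = L/(kA) = 0.00291/(17.5·1.30) = 1.279×10^-4 K/W
  R_conv,out = 1/(hA) = 1/(6.01·1.30) = 0.1280 K/W
ΣR = 0.001914 + 5.650×10^-5 + 0.4699 + 9.223×10^-6 + 1.279×10^-4 + 0.1280 = 0.6000 K/W
Q = ΔT/ΣR = (175 °C − 24.4 °C)/0.6000 = 251.0 W
From the inner boundary to the vermiculite board/aluminium interface, ΣR_partial = 0.4719 K/W.
T_interface = T_in − Q·ΣR_partial = 175 °C − (251.0)(0.4719) = 56.6 °C

T = 56.6 °C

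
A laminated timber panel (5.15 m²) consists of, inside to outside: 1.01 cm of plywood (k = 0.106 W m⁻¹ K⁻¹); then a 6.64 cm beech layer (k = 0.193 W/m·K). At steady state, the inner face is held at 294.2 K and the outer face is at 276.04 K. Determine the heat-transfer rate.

Q = 213 W

Treat each layer as a resistance in series:
  R_plywood = L/(kA) = 0.0101/(0.106·5.15) = 0.01850 K/W
  R_beech = L/(kA) = 0.0664/(0.193·5.15) = 0.06680 K/W
ΣR = 0.01850 + 0.06680 = 0.08530 K/W
Q = ΔT/ΣR = (294.2 K − 276.04 K)/0.08530 = 213 W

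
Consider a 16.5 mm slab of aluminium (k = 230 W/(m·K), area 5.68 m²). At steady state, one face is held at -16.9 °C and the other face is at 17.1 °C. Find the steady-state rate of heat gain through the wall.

Q = kA·ΔT/L = 230 × 5.68 × |-16.9 °C − 17.1 °C| / 0.0165 = 2.69×10^6 W

Q = 2.69×10^6 W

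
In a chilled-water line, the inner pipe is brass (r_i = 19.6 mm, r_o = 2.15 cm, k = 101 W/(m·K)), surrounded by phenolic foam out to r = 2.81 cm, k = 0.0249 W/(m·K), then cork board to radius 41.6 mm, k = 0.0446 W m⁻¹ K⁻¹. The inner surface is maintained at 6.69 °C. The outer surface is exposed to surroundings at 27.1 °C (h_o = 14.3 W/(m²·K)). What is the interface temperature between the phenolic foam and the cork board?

Treat each layer as a resistance in series:
  R'_brass = ln(0.0215/0.0196)/(2πk) = 0.09252/(2π·101) = 1.458×10^-4 m·K/W
  R'_phenolic foam = ln(0.0281/0.0215)/(2πk) = 0.2677/(2π·0.0249) = 1.711 m·K/W
  R'_cork board = ln(0.0416/0.0281)/(2πk) = 0.3923/(2π·0.0446) = 1.400 m·K/W
  R'_conv,out = 1/(2πr h) = 1/(2π·0.0416·14.3) = 0.2675 m·K/W
ΣR = 1.458×10^-4 + 1.711 + 1.400 + 0.2675 = 3.379 m·K/W
Q' = ΔT/ΣR = (6.69 °C − 27.1 °C)/3.379 = -6.040 W/m
From the inner boundary to the phenolic foam/cork board interface, ΣR_partial = 1.711 m·K/W.
T_interface = T_in − Q'·ΣR_partial = 6.69 °C − (-6.040)(1.711) = 17.0 °C

T = 17.0 °C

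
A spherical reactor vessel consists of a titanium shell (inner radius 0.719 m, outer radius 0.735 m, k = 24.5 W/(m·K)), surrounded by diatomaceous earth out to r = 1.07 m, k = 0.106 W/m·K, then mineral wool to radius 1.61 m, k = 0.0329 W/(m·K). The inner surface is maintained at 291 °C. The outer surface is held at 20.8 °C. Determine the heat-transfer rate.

Series thermal resistances, inner to outer:
  R_titanium = (1/0.719 − 1/0.735)/(4πk) = 0.03028/(4π·24.5) = 9.834×10^-5 K/W
  R_diatomaceous earth = (1/0.735 − 1/1.07)/(4πk) = 0.4260/(4π·0.106) = 0.3198 K/W
  R_mineral wool = (1/1.07 − 1/1.61)/(4πk) = 0.3135/(4π·0.0329) = 0.7582 K/W
ΣR = 9.834×10^-5 + 0.3198 + 0.7582 = 1.078 K/W
Q = ΔT/ΣR = (291 °C − 20.8 °C)/1.078 = 251 W

Q = 251 W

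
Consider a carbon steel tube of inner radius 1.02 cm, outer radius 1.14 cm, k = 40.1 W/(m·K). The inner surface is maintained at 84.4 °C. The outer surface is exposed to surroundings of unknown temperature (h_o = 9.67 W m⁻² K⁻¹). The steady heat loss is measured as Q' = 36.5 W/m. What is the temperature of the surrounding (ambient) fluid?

T_out = 31.7 °C

Sum the resistances:
  R'_carbon steel = ln(0.0114/0.0102)/(2πk) = 0.1112/(2π·40.1) = 4.414×10^-4 m·K/W
  R'_conv,out = 1/(2πr h) = 1/(2π·0.0114·9.67) = 1.444 m·K/W
ΣR = 1.444 m·K/W
ΔT = Q'·ΣR = 36.5 × 1.444 = 52.71 K
Heat flows outward, so T_out = T_in − ΔT = 84.4 − 52.71 = 31.7 °C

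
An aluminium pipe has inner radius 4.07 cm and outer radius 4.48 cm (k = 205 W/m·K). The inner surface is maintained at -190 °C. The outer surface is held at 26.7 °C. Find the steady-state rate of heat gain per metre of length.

Q' = 2πk·ΔT/ln(r₂/r₁) = 2π × 205 × 216.7 / ln(0.0448/0.0407) = 2.91×10^6 W/m

Q' = 2.91×10^6 W/m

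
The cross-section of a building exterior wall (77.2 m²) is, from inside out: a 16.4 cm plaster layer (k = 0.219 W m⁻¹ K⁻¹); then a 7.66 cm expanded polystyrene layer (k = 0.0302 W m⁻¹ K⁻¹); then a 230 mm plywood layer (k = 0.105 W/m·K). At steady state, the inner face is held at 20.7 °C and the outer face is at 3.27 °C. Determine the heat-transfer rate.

Q = 246 W

Resistance network (inner→outer):
  R_plaster = L/(kA) = 0.164/(0.219·77.2) = 0.009700 K/W
  R_expanded polystyrene = L/(kA) = 0.0766/(0.0302·77.2) = 0.03286 K/W
  R_plywood = L/(kA) = 0.230/(0.105·77.2) = 0.02837 K/W
ΣR = 0.009700 + 0.03286 + 0.02837 = 0.07093 K/W
Q = ΔT/ΣR = (20.7 °C − 3.27 °C)/0.07093 = 246 W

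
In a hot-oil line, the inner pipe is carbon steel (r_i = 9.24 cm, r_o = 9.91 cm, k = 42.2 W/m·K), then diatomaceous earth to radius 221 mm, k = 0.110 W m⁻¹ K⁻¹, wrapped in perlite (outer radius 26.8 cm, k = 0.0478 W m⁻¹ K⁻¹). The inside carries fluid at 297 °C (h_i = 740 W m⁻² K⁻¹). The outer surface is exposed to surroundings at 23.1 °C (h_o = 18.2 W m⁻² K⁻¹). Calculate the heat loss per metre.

Q' = 149 W/m

Resistance network (inner→outer):
  R'_conv,in = 1/(2πr h) = 1/(2π·0.0924·740) = 0.002328 m·K/W
  R'_carbon steel = ln(0.0991/0.0924)/(2πk) = 0.07000/(2π·42.2) = 2.640×10^-4 m·K/W
  R'_diatomaceous earth = ln(0.221/0.0991)/(2πk) = 0.8020/(2π·0.110) = 1.160 m·K/W
  R'_perlite = ln(0.268/0.221)/(2πk) = 0.1928/(2π·0.0478) = 0.6420 m·K/W
  R'_conv,out = 1/(2πr h) = 1/(2π·0.268·18.2) = 0.03263 m·K/W
ΣR = 0.002328 + 2.640×10^-4 + 1.160 + 0.6420 + 0.03263 = 1.837 m·K/W
Q' = ΔT/ΣR = (297 °C − 23.1 °C)/1.837 = 149 W/m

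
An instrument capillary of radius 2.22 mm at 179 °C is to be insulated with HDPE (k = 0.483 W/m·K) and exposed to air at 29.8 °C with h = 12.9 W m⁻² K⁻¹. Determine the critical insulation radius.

For a cylinder, r_cr = k_ins/h = 0.483/12.9 = 0.0374 m = 3.74 cm

r_cr = 3.74 cm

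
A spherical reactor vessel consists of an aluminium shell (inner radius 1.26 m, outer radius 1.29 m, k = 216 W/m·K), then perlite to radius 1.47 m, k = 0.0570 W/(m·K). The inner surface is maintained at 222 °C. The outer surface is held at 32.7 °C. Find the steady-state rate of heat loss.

Series thermal resistances, inner to outer:
  R_aluminium = (1/1.26 − 1/1.29)/(4πk) = 0.01846/(4π·216) = 6.800×10^-6 K/W
  R_perlite = (1/1.29 − 1/1.47)/(4πk) = 0.09492/(4π·0.0570) = 0.1325 K/W
ΣR = 6.800×10^-6 + 0.1325 = 0.1325 K/W
Q = ΔT/ΣR = (222 °C − 32.7 °C)/0.1325 = 1430 W

Q = 1430 W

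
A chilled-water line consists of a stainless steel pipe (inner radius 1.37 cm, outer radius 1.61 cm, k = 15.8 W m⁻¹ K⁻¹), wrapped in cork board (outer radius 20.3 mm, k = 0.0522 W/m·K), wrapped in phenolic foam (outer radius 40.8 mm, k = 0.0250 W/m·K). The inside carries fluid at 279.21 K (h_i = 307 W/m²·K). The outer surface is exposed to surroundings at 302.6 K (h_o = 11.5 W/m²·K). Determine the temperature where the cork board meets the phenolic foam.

T = 282.37 K

Series thermal resistances, inner to outer:
  R'_conv,in = 1/(2πr h) = 1/(2π·0.0137·307) = 0.03784 m·K/W
  R'_stainless steel = ln(0.0161/0.0137)/(2πk) = 0.1614/(2π·15.8) = 0.001626 m·K/W
  R'_cork board = ln(0.0203/0.0161)/(2πk) = 0.2318/(2π·0.0522) = 0.7068 m·K/W
  R'_phenolic foam = ln(0.0408/0.0203)/(2πk) = 0.6981/(2π·0.0250) = 4.444 m·K/W
  R'_conv,out = 1/(2πr h) = 1/(2π·0.0408·11.5) = 0.3392 m·K/W
ΣR = 0.03784 + 0.001626 + 0.7068 + 4.444 + 0.3392 = 5.529 m·K/W
Q' = ΔT/ΣR = (279.21 K − 302.6 K)/5.529 = -4.230 W/m
From the inner boundary to the cork board/phenolic foam interface, ΣR_partial = 0.7463 m·K/W.
T_interface = T_in − Q'·ΣR_partial = 279.21 K − (-4.230)(0.7463) = 282.37 K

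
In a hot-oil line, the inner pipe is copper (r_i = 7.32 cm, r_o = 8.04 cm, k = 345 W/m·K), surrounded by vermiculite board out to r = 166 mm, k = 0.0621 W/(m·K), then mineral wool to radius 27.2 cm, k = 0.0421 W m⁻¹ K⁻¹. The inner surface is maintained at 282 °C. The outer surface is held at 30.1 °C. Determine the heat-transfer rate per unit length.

Series thermal resistances, inner to outer:
  R'_copper = ln(0.0804/0.0732)/(2πk) = 0.09382/(2π·345) = 4.328×10^-5 m·K/W
  R'_vermiculite board = ln(0.166/0.0804)/(2πk) = 0.7250/(2π·0.0621) = 1.858 m·K/W
  R'_mineral wool = ln(0.272/0.166)/(2πk) = 0.4938/(2π·0.0421) = 1.867 m·K/W
ΣR = 4.328×10^-5 + 1.858 + 1.867 = 3.725 m·K/W
Q' = ΔT/ΣR = (282 °C − 30.1 °C)/3.725 = 67.6 W/m

Q' = 67.6 W/m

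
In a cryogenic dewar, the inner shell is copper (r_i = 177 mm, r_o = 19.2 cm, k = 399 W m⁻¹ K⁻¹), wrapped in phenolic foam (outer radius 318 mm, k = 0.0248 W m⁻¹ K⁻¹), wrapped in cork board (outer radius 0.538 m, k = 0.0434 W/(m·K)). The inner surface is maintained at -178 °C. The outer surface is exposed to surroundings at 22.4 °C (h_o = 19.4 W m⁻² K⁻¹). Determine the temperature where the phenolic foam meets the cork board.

Treat each layer as a resistance in series:
  R_copper = (1/0.177 − 1/0.192)/(4πk) = 0.4414/(4π·399) = 8.803×10^-5 K/W
  R_phenolic foam = (1/0.192 − 1/0.318)/(4πk) = 2.064/(4π·0.0248) = 6.622 K/W
  R_cork board = (1/0.318 − 1/0.538)/(4πk) = 1.286/(4π·0.0434) = 2.358 K/W
  R_conv,out = 1/(4πr²h) = 1/(4π·0.538²·19.4) = 0.01417 K/W
ΣR = 8.803×10^-5 + 6.622 + 2.358 + 0.01417 = 8.994 K/W
Q = ΔT/ΣR = (-178 °C − 22.4 °C)/8.994 = -22.28 W
From the inner boundary to the phenolic foam/cork board interface, ΣR_partial = 6.622 K/W.
T_interface = T_in − Q·ΣR_partial = -178 °C − (-22.28)(6.622) = -30.5 °C

T = -30.5 °C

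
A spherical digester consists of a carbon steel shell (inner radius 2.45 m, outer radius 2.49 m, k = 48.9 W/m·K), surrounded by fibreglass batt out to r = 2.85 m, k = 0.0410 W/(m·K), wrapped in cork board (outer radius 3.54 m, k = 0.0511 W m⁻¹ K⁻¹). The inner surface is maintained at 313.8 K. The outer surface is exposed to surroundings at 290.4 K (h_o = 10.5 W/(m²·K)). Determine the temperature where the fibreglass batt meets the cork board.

Series thermal resistances, inner to outer:
  R_carbon steel = (1/2.45 − 1/2.49)/(4πk) = 0.006557/(4π·48.9) = 1.067×10^-5 K/W
  R_fibreglass batt = (1/2.49 − 1/2.85)/(4πk) = 0.05073/(4π·0.0410) = 0.09846 K/W
  R_cork board = (1/2.85 − 1/3.54)/(4πk) = 0.06839/(4π·0.0511) = 0.1065 K/W
  R_conv,out = 1/(4πr²h) = 1/(4π·3.54²·10.5) = 6.048×10^-4 K/W
ΣR = 1.067×10^-5 + 0.09846 + 0.1065 + 6.048×10^-4 = 0.2056 K/W
Q = ΔT/ΣR = (313.8 K − 290.4 K)/0.2056 = 113.8 W
From the inner boundary to the fibreglass batt/cork board interface, ΣR_partial = 0.09847 K/W.
T_interface = T_in − Q·ΣR_partial = 313.8 K − (113.8)(0.09847) = 302.6 K

T = 302.6 K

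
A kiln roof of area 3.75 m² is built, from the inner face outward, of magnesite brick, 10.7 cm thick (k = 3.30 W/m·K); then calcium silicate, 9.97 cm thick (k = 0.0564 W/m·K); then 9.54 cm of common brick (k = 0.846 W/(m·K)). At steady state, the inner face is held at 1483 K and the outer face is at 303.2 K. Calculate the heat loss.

Treat each layer as a resistance in series:
  R_magnesite brick = L/(kA) = 0.107/(3.30·3.75) = 0.008646 K/W
  R_calcium silicate = L/(kA) = 0.0997/(0.0564·3.75) = 0.4714 K/W
  R_common brick = L/(kA) = 0.0954/(0.846·3.75) = 0.03007 K/W
ΣR = 0.008646 + 0.4714 + 0.03007 = 0.5101 K/W
Q = ΔT/ΣR = (1483 K − 303.2 K)/0.5101 = 2310 W

Q = 2310 W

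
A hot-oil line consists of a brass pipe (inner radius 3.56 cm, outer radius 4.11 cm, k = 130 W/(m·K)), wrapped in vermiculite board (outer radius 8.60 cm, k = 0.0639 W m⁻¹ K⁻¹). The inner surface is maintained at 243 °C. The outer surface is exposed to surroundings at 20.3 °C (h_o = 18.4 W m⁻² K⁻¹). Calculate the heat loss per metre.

Q' = 115 W/m

Treat each layer as a resistance in series:
  R'_brass = ln(0.0411/0.0356)/(2πk) = 0.1437/(2π·130) = 1.759×10^-4 m·K/W
  R'_vermiculite board = ln(0.0860/0.0411)/(2πk) = 0.7383/(2π·0.0639) = 1.839 m·K/W
  R'_conv,out = 1/(2πr h) = 1/(2π·0.0860·18.4) = 0.1006 m·K/W
ΣR = 1.759×10^-4 + 1.839 + 0.1006 = 1.940 m·K/W
Q' = ΔT/ΣR = (243 °C − 20.3 °C)/1.940 = 115 W/m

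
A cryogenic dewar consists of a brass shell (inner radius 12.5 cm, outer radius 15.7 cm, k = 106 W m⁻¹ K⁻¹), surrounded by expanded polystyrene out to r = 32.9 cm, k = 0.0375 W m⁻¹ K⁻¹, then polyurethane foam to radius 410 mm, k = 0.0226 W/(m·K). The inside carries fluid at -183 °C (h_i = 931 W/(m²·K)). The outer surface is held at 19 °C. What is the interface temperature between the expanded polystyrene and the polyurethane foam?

T = -27.5 °C

Treat each layer as a resistance in series:
  R_conv,in = 1/(4πr²h) = 1/(4π·0.125²·931) = 0.005470 K/W
  R_brass = (1/0.125 − 1/0.157)/(4πk) = 1.631/(4π·106) = 0.001224 K/W
  R_expanded polystyrene = (1/0.157 − 1/0.329)/(4πk) = 3.330/(4π·0.0375) = 7.066 K/W
  R_polyurethane foam = (1/0.329 − 1/0.410)/(4πk) = 0.6005/(4π·0.0226) = 2.114 K/W
ΣR = 0.005470 + 0.001224 + 7.066 + 2.114 = 9.187 K/W
Q = ΔT/ΣR = (-183 °C − 19 °C)/9.187 = -21.99 W
From the inner boundary to the expanded polystyrene/polyurethane foam interface, ΣR_partial = 7.073 K/W.
T_interface = T_in − Q·ΣR_partial = -183 °C − (-21.99)(7.073) = -27.5 °C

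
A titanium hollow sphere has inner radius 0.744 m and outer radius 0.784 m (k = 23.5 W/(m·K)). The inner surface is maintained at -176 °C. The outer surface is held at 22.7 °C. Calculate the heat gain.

Q = 8.56×10^5 W

Q = 4πk·ΔT/(1/r₁ − 1/r₂) = 4π × 23.5 × 198.7 / (1/0.744 − 1/0.784) = 8.56×10^5 W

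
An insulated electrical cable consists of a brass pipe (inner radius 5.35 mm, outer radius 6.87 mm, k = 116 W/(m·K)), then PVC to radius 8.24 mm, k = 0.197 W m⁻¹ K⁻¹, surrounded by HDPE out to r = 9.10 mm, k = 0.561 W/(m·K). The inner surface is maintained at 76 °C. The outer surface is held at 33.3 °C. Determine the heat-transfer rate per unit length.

Q' = 243 W/m

Series thermal resistances, inner to outer:
  R'_brass = ln(0.00687/0.00535)/(2πk) = 0.2501/(2π·116) = 3.431×10^-4 m·K/W
  R'_PVC = ln(0.00824/0.00687)/(2πk) = 0.1818/(2π·0.197) = 0.1469 m·K/W
  R'_HDPE = ln(0.00910/0.00824)/(2πk) = 0.09927/(2π·0.561) = 0.02816 m·K/W
ΣR = 3.431×10^-4 + 0.1469 + 0.02816 = 0.1754 m·K/W
Q' = ΔT/ΣR = (76 °C − 33.3 °C)/0.1754 = 243 W/m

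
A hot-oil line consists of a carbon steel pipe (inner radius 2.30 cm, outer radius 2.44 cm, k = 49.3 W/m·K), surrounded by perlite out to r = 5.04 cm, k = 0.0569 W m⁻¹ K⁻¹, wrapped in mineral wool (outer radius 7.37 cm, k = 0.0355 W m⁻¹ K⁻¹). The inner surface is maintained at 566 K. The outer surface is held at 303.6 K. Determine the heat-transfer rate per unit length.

Series thermal resistances, inner to outer:
  R'_carbon steel = ln(0.0244/0.0230)/(2πk) = 0.05909/(2π·49.3) = 1.908×10^-4 m·K/W
  R'_perlite = ln(0.0504/0.0244)/(2πk) = 0.7254/(2π·0.0569) = 2.029 m·K/W
  R'_mineral wool = ln(0.0737/0.0504)/(2πk) = 0.3800/(2π·0.0355) = 1.704 m·K/W
ΣR = 1.908×10^-4 + 2.029 + 1.704 = 3.733 m·K/W
Q' = ΔT/ΣR = (566 K − 303.6 K)/3.733 = 70.3 W/m

Q' = 70.3 W/m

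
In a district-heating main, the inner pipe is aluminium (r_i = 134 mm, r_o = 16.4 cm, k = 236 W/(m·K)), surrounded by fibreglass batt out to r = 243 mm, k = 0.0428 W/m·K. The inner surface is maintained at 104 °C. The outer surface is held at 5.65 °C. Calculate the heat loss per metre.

Q' = 67.3 W/m

Resistance network (inner→outer):
  R'_aluminium = ln(0.164/0.134)/(2πk) = 0.2020/(2π·236) = 1.362×10^-4 m·K/W
  R'_fibreglass batt = ln(0.243/0.164)/(2πk) = 0.3932/(2π·0.0428) = 1.462 m·K/W
ΣR = 1.362×10^-4 + 1.462 = 1.462 m·K/W
Q' = ΔT/ΣR = (104 °C − 5.65 °C)/1.462 = 67.3 W/m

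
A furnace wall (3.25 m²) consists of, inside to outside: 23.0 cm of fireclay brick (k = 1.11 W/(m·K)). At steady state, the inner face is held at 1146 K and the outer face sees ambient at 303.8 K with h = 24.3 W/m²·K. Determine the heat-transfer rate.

Q = 11000 W

Resistance network (inner→outer):
  R_fireclay brick = L/(kA) = 0.230/(1.11·3.25) = 0.06376 K/W
  R_conv,out = 1/(hA) = 1/(24.3·3.25) = 0.01266 K/W
ΣR = 0.06376 + 0.01266 = 0.07642 K/W
Q = ΔT/ΣR = (1146 K − 303.8 K)/0.07642 = 11000 W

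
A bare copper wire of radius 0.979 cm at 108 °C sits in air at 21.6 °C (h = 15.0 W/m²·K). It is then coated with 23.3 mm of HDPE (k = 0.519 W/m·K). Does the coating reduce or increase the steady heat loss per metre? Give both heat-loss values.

increases: 79.7 → 124 W/m

Critical radius for a cylinder: r_cr = k/h = 0.0346 m = 3.46 cm.
Outer radius after coating: r₂ = 0.00979 + 0.0233 = 0.03309 m.
Since r₁ < r_cr and r₂ ≤ r_cr, the coating moves toward the maximum at r_cr — heat loss rises.
Bare: R = 1/(2πr₁h) = 1.084 m·K/W; Q = 86.4/1.084 = 79.7 W/m.
Coated: R = R_cond + R_conv = 0.6941 m·K/W; Q = 86.4/0.6941 = 124 W/m.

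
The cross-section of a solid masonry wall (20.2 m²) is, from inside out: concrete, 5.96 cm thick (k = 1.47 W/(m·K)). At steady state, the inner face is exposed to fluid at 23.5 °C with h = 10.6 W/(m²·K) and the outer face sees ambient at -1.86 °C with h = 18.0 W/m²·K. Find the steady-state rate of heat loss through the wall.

Treat each layer as a resistance in series:
  R_conv,in = 1/(hA) = 1/(10.6·20.2) = 0.004670 K/W
  R_concrete = L/(kA) = 0.0596/(1.47·20.2) = 0.002007 K/W
  R_conv,out = 1/(hA) = 1/(18.0·20.2) = 0.002750 K/W
ΣR = 0.004670 + 0.002007 + 0.002750 = 0.009427 K/W
Q = ΔT/ΣR = (23.5 °C − -1.86 °C)/0.009427 = 2690 W

Q = 2.69 kW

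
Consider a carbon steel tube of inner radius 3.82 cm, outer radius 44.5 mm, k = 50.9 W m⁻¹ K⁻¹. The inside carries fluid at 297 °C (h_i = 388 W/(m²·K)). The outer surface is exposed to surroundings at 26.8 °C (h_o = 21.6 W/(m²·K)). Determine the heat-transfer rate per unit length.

Resistance network (inner→outer):
  R'_conv,in = 1/(2πr h) = 1/(2π·0.0382·388) = 0.01074 m·K/W
  R'_carbon steel = ln(0.0445/0.0382)/(2πk) = 0.1527/(2π·50.9) = 4.773×10^-4 m·K/W
  R'_conv,out = 1/(2πr h) = 1/(2π·0.0445·21.6) = 0.1656 m·K/W
ΣR = 0.01074 + 4.773×10^-4 + 0.1656 = 0.1768 m·K/W
Q' = ΔT/ΣR = (297 °C − 26.8 °C)/0.1768 = 1530 W/m

Q' = 1530 W/m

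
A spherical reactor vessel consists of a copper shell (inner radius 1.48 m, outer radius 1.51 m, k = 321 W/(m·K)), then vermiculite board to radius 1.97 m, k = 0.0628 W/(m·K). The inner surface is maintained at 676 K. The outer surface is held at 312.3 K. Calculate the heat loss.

Resistance network (inner→outer):
  R_copper = (1/1.48 − 1/1.51)/(4πk) = 0.01342/(4π·321) = 3.328×10^-6 K/W
  R_vermiculite board = (1/1.51 − 1/1.97)/(4πk) = 0.1546/(4π·0.0628) = 0.1959 K/W
ΣR = 3.328×10^-6 + 0.1959 = 0.1959 K/W
Q = ΔT/ΣR = (676 K − 312.3 K)/0.1959 = 1860 W

Q = 1860 W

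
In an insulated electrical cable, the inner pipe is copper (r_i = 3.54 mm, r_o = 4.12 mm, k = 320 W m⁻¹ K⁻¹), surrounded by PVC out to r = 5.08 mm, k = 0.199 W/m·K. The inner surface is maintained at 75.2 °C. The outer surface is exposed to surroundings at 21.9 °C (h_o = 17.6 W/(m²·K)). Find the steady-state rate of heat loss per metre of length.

Q' = 27.4 W/m

Treat each layer as a resistance in series:
  R'_copper = ln(0.00412/0.00354)/(2πk) = 0.1517/(2π·320) = 7.546×10^-5 m·K/W
  R'_PVC = ln(0.00508/0.00412)/(2πk) = 0.2095/(2π·0.199) = 0.1675 m·K/W
  R'_conv,out = 1/(2πr h) = 1/(2π·0.00508·17.6) = 1.780 m·K/W
ΣR = 7.546×10^-5 + 0.1675 + 1.780 = 1.948 m·K/W
Q' = ΔT/ΣR = (75.2 °C − 21.9 °C)/1.948 = 27.4 W/m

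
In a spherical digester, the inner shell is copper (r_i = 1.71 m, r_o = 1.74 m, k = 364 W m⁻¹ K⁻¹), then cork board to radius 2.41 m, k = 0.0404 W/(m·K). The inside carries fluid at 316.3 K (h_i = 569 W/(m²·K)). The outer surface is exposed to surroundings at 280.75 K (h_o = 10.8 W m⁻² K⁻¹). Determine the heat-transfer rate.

Q = 112 W

Treat each layer as a resistance in series:
  R_conv,in = 1/(4πr²h) = 1/(4π·1.71²·569) = 4.783×10^-5 K/W
  R_copper = (1/1.71 − 1/1.74)/(4πk) = 0.01008/(4π·364) = 2.204×10^-6 K/W
  R_cork board = (1/1.74 − 1/2.41)/(4πk) = 0.1598/(4π·0.0404) = 0.3147 K/W
  R_conv,out = 1/(4πr²h) = 1/(4π·2.41²·10.8) = 0.001269 K/W
ΣR = 4.783×10^-5 + 2.204×10^-6 + 0.3147 + 0.001269 = 0.3160 K/W
Q = ΔT/ΣR = (316.3 K − 280.75 K)/0.3160 = 112 W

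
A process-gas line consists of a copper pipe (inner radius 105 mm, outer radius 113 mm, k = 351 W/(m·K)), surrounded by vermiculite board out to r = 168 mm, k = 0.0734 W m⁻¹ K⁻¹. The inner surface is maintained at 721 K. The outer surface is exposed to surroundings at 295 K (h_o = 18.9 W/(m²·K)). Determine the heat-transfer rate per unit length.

Q' = 468 W/m

Resistance network (inner→outer):
  R'_copper = ln(0.113/0.105)/(2πk) = 0.07343/(2π·351) = 3.329×10^-5 m·K/W
  R'_vermiculite board = ln(0.168/0.113)/(2πk) = 0.3966/(2π·0.0734) = 0.8599 m·K/W
  R'_conv,out = 1/(2πr h) = 1/(2π·0.168·18.9) = 0.05012 m·K/W
ΣR = 3.329×10^-5 + 0.8599 + 0.05012 = 0.9101 m·K/W
Q' = ΔT/ΣR = (721 K − 295 K)/0.9101 = 468 W/m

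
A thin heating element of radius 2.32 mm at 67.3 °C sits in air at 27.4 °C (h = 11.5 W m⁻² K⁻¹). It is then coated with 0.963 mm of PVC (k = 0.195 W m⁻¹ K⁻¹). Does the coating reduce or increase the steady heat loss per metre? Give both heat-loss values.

Critical radius for a cylinder: r_cr = k/h = 0.0170 m = 1.70 cm.
Outer radius after coating: r₂ = 0.00232 + 9.63×10^-4 = 0.003283 m.
Since r₁ < r_cr and r₂ ≤ r_cr, the coating moves toward the maximum at r_cr — heat loss rises.
Bare: R = 1/(2πr₁h) = 5.965 m·K/W; Q = 39.9/5.965 = 6.69 W/m.
Coated: R = R_cond + R_conv = 4.499 m·K/W; Q = 39.9/4.499 = 8.87 W/m.

increases: 6.69 → 8.87 W/m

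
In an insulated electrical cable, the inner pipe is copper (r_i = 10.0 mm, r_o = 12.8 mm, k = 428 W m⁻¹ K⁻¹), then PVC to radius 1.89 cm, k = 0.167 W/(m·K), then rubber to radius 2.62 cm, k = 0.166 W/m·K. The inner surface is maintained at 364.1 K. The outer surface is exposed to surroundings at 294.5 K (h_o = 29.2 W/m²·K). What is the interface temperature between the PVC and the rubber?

T = 335.1 K

Treat each layer as a resistance in series:
  R'_copper = ln(0.0128/0.0100)/(2πk) = 0.2469/(2π·428) = 9.180×10^-5 m·K/W
  R'_PVC = ln(0.0189/0.0128)/(2πk) = 0.3897/(2π·0.167) = 0.3714 m·K/W
  R'_rubber = ln(0.0262/0.0189)/(2πk) = 0.3266/(2π·0.166) = 0.3131 m·K/W
  R'_conv,out = 1/(2πr h) = 1/(2π·0.0262·29.2) = 0.2080 m·K/W
ΣR = 9.180×10^-5 + 0.3714 + 0.3131 + 0.2080 = 0.8926 m·K/W
Q' = ΔT/ΣR = (364.1 K − 294.5 K)/0.8926 = 77.97 W/m
From the inner boundary to the PVC/rubber interface, ΣR_partial = 0.3715 m·K/W.
T_interface = T_in − Q'·ΣR_partial = 364.1 K − (77.97)(0.3715) = 335.1 K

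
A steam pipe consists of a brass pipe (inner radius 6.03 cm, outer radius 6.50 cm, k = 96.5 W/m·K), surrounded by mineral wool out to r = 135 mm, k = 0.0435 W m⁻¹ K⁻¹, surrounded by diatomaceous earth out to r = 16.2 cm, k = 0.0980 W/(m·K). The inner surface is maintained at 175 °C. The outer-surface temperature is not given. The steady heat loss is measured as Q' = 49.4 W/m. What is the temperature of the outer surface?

T_out = 28.3 °C

Series resistances:
  R'_brass = ln(0.0650/0.0603)/(2πk) = 0.07506/(2π·96.5) = 1.238×10^-4 m·K/W
  R'_mineral wool = ln(0.135/0.0650)/(2πk) = 0.7309/(2π·0.0435) = 2.674 m·K/W
  R'_diatomaceous earth = ln(0.162/0.135)/(2πk) = 0.1823/(2π·0.0980) = 0.2961 m·K/W
ΣR = 2.970 m·K/W
ΔT = Q'·ΣR = 49.4 × 2.970 = 146.7 K
Heat flows outward, so T_out = T_in − ΔT = 175 − 146.7 = 28.3 °C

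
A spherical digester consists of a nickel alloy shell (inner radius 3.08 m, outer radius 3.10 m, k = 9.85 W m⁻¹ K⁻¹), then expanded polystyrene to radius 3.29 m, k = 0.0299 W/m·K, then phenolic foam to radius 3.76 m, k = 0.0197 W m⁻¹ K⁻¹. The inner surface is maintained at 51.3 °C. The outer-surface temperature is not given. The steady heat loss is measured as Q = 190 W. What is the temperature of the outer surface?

Sum the resistances:
  R_nickel alloy = (1/3.08 − 1/3.10)/(4πk) = 0.002095/(4π·9.85) = 1.692×10^-5 K/W
  R_expanded polystyrene = (1/3.10 − 1/3.29)/(4πk) = 0.01863/(4π·0.0299) = 0.04958 K/W
  R_phenolic foam = (1/3.29 − 1/3.76)/(4πk) = 0.03799/(4π·0.0197) = 0.1535 K/W
ΣR = 0.2031 K/W
ΔT = Q·ΣR = 190 × 0.2031 = 38.59 K
Heat flows outward, so T_out = T_in − ΔT = 51.3 − 38.59 = 12.7 °C

T_out = 12.7 °C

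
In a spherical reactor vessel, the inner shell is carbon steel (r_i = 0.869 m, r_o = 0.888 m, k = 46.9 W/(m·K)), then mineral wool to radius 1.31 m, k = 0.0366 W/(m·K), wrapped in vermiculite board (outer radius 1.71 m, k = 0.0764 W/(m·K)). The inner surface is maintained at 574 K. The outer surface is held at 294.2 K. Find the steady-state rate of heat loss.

Resistance network (inner→outer):
  R_carbon steel = (1/0.869 − 1/0.888)/(4πk) = 0.02462/(4π·46.9) = 4.178×10^-5 K/W
  R_mineral wool = (1/0.888 − 1/1.31)/(4πk) = 0.3628/(4π·0.0366) = 0.7887 K/W
  R_vermiculite board = (1/1.31 − 1/1.71)/(4πk) = 0.1786/(4π·0.0764) = 0.1860 K/W
ΣR = 4.178×10^-5 + 0.7887 + 0.1860 = 0.9747 K/W
Q = ΔT/ΣR = (574 K − 294.2 K)/0.9747 = 287 W

Q = 287 W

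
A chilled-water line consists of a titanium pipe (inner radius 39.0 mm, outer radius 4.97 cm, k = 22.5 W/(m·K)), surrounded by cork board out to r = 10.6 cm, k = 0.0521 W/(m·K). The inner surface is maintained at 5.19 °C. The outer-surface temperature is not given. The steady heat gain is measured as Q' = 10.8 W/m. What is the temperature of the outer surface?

Sum the resistances:
  R'_titanium = ln(0.0497/0.0390)/(2πk) = 0.2424/(2π·22.5) = 0.001715 m·K/W
  R'_cork board = ln(0.106/0.0497)/(2πk) = 0.7574/(2π·0.0521) = 2.314 m·K/W
ΣR = 2.316 m·K/W
ΔT = Q'·ΣR = 10.8 × 2.316 = 25.01 K
Heat flows inward, so T_out = T_in + ΔT = 5.19 + 25.01 = 30.2 °C

T_out = 30.2 °C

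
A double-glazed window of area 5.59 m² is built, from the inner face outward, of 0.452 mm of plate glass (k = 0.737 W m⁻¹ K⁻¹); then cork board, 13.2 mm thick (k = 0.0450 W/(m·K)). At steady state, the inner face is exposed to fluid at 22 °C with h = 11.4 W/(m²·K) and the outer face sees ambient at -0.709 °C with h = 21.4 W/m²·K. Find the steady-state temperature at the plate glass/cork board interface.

T = 17.3 °C

Resistance network (inner→outer):
  R_conv,in = 1/(hA) = 1/(11.4·5.59) = 0.01569 K/W
  R_plate glass = L/(kA) = 4.52×10^-4/(0.737·5.59) = 1.097×10^-4 K/W
  R_cork board = L/(kA) = 0.0132/(0.0450·5.59) = 0.05247 K/W
  R_conv,out = 1/(hA) = 1/(21.4·5.59) = 0.008359 K/W
ΣR = 0.01569 + 1.097×10^-4 + 0.05247 + 0.008359 = 0.07663 K/W
Q = ΔT/ΣR = (22 °C − -0.709 °C)/0.07663 = 296.3 W
From the inner boundary to the plate glass/cork board interface, ΣR_partial = 0.01580 K/W.
T_interface = T_in − Q·ΣR_partial = 22 °C − (296.3)(0.01580) = 17.3 °C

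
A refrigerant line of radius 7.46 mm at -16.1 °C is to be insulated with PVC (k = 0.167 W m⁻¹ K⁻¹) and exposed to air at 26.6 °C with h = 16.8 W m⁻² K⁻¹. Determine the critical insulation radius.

r_cr = 0.994 cm

For a cylinder, r_cr = k_ins/h = 0.167/16.8 = 0.00994 m = 0.994 cm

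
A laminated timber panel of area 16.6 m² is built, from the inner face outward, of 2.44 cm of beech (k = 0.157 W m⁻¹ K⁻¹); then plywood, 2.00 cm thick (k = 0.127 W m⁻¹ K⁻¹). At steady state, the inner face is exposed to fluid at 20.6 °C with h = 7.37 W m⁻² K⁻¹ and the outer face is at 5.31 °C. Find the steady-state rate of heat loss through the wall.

Q = 566 W

Treat each layer as a resistance in series:
  R_conv,in = 1/(hA) = 1/(7.37·16.6) = 0.008174 K/W
  R_beech = L/(kA) = 0.0244/(0.157·16.6) = 0.009362 K/W
  R_plywood = L/(kA) = 0.0200/(0.127·16.6) = 0.009487 K/W
ΣR = 0.008174 + 0.009362 + 0.009487 = 0.02702 K/W
Q = ΔT/ΣR = (20.6 °C − 5.31 °C)/0.02702 = 566 W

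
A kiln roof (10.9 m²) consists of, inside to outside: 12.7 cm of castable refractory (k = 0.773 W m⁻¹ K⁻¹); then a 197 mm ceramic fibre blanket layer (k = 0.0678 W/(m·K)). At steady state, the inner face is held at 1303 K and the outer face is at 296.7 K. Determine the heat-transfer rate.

Q = 3570 W

Resistance network (inner→outer):
  R_castable refractory = L/(kA) = 0.127/(0.773·10.9) = 0.01507 K/W
  R_ceramic fibre blanket = L/(kA) = 0.197/(0.0678·10.9) = 0.2666 K/W
ΣR = 0.01507 + 0.2666 = 0.2817 K/W
Q = ΔT/ΣR = (1303 K − 296.7 K)/0.2817 = 3570 W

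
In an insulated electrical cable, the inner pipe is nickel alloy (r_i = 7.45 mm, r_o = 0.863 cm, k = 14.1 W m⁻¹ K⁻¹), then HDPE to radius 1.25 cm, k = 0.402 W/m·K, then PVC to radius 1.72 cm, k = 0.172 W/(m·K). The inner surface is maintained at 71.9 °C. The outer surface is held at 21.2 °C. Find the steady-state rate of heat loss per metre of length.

Q' = 114 W/m

Treat each layer as a resistance in series:
  R'_nickel alloy = ln(0.00863/0.00745)/(2πk) = 0.1470/(2π·14.1) = 0.001660 m·K/W
  R'_HDPE = ln(0.0125/0.00863)/(2πk) = 0.3705/(2π·0.402) = 0.1467 m·K/W
  R'_PVC = ln(0.0172/0.0125)/(2πk) = 0.3192/(2π·0.172) = 0.2953 m·K/W
ΣR = 0.001660 + 0.1467 + 0.2953 = 0.4437 m·K/W
Q' = ΔT/ΣR = (71.9 °C − 21.2 °C)/0.4437 = 114 W/m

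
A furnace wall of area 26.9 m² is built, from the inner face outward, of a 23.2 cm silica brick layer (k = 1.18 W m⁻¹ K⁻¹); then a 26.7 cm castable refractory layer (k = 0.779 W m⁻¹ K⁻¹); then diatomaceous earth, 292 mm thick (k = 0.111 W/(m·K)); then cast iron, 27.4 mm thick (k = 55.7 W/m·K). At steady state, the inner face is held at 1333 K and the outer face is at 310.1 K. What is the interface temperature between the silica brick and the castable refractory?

T = 1270 K

Series thermal resistances, inner to outer:
  R_silica brick = L/(kA) = 0.232/(1.18·26.9) = 0.007309 K/W
  R_castable refractory = L/(kA) = 0.267/(0.779·26.9) = 0.01274 K/W
  R_diatomaceous earth = L/(kA) = 0.292/(0.111·26.9) = 0.09779 K/W
  R_cast iron = L/(kA) = 0.0274/(55.7·26.9) = 1.829×10^-5 K/W
ΣR = 0.007309 + 0.01274 + 0.09779 + 1.829×10^-5 = 0.1179 K/W
Q = ΔT/ΣR = (1333 K − 310.1 K)/0.1179 = 8676 W
From the inner boundary to the silica brick/castable refractory interface, ΣR_partial = 0.007309 K/W.
T_interface = T_in − Q·ΣR_partial = 1333 K − (8676)(0.007309) = 1270 K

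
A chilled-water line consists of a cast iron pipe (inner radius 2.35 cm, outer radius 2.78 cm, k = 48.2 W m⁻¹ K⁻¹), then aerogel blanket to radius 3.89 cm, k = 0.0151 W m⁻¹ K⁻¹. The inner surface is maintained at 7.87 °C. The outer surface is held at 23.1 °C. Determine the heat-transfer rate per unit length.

Resistance network (inner→outer):
  R'_cast iron = ln(0.0278/0.0235)/(2πk) = 0.1680/(2π·48.2) = 5.548×10^-4 m·K/W
  R'_aerogel blanket = ln(0.0389/0.0278)/(2πk) = 0.3360/(2π·0.0151) = 3.541 m·K/W
ΣR = 5.548×10^-4 + 3.541 = 3.542 m·K/W
Q' = ΔT/ΣR = (7.87 °C − 23.1 °C)/3.542 = -4.30 W/m
(Negative Q' ⇒ heat flows inward; heat gain = 4.30 W/m.)

Q' = 4.30 W/m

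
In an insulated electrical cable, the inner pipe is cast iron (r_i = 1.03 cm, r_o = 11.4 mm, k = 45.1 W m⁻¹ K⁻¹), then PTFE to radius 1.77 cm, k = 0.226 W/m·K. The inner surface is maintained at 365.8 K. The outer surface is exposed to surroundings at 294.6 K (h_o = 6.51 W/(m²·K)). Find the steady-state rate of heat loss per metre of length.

Treat each layer as a resistance in series:
  R'_cast iron = ln(0.0114/0.0103)/(2πk) = 0.1015/(2π·45.1) = 3.581×10^-4 m·K/W
  R'_PTFE = ln(0.0177/0.0114)/(2πk) = 0.4400/(2π·0.226) = 0.3098 m·K/W
  R'_conv,out = 1/(2πr h) = 1/(2π·0.0177·6.51) = 1.381 m·K/W
ΣR = 3.581×10^-4 + 0.3098 + 1.381 = 1.691 m·K/W
Q' = ΔT/ΣR = (365.8 K − 294.6 K)/1.691 = 42.1 W/m

Q' = 42.1 W/m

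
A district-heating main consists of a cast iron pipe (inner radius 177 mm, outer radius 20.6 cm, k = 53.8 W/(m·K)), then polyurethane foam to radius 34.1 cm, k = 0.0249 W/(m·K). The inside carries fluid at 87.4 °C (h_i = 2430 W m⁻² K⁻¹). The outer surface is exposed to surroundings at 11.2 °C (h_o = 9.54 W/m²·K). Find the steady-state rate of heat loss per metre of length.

Treat each layer as a resistance in series:
  R'_conv,in = 1/(2πr h) = 1/(2π·0.177·2430) = 3.700×10^-4 m·K/W
  R'_cast iron = ln(0.206/0.177)/(2πk) = 0.1517/(2π·53.8) = 4.488×10^-4 m·K/W
  R'_polyurethane foam = ln(0.341/0.206)/(2πk) = 0.5040/(2π·0.0249) = 3.221 m·K/W
  R'_conv,out = 1/(2πr h) = 1/(2π·0.341·9.54) = 0.04892 m·K/W
ΣR = 3.700×10^-4 + 4.488×10^-4 + 3.221 + 0.04892 = 3.271 m·K/W
Q' = ΔT/ΣR = (87.4 °C − 11.2 °C)/3.271 = 23.3 W/m

Q' = 23.3 W/m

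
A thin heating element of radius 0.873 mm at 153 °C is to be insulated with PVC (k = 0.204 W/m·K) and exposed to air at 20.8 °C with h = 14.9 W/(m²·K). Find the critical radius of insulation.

For a cylinder, r_cr = k_ins/h = 0.204/14.9 = 0.0137 m = 1.37 cm

r_cr = 1.37 cm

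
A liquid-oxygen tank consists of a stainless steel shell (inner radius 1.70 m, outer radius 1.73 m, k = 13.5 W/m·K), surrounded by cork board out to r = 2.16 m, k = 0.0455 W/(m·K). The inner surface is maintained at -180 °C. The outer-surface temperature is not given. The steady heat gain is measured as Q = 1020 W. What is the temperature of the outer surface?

T_out = 25.3 °C

Series resistances:
  R_stainless steel = (1/1.70 − 1/1.73)/(4πk) = 0.01020/(4π·13.5) = 6.013×10^-5 K/W
  R_cork board = (1/1.73 − 1/2.16)/(4πk) = 0.1151/(4π·0.0455) = 0.2013 K/W
ΣR = 0.2013 K/W
ΔT = Q·ΣR = 1020 × 0.2013 = 205.3 K
Heat flows inward, so T_out = T_in + ΔT = -180 + 205.3 = 25.3 °C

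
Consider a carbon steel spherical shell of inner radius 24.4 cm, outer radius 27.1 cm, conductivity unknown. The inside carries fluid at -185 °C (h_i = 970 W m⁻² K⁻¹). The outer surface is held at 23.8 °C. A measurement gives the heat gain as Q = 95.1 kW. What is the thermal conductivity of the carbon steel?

k = 39.7 W/m·K

ΣR = ΔT/Q = |-185 − 23.8|/95100 = 0.002196 K/W
Known resistances:
  R_conv,in = 1/(4πr²h) = 1/(4π·0.244²·970) = 0.001378 K/W
R_carbon steel = ΣR − ΣR_known = 0.002196 − 0.001378 = 8.180×10^-4 K/W
(1/r₁−1/r₂)/(4πk) = 8.180×10^-4 ⇒ k = 0.4083/(4π·8.180×10^-4) = 39.7 W/m·K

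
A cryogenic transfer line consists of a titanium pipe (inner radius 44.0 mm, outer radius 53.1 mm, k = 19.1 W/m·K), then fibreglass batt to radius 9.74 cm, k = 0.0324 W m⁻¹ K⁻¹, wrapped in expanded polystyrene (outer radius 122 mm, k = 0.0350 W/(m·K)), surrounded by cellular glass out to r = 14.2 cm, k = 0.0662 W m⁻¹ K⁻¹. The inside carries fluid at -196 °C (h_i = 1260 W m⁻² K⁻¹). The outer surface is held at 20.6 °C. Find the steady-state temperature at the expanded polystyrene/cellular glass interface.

T = 2.5 °C

Treat each layer as a resistance in series:
  R'_conv,in = 1/(2πr h) = 1/(2π·0.0440·1260) = 0.002871 m·K/W
  R'_titanium = ln(0.0531/0.0440)/(2πk) = 0.1880/(2π·19.1) = 0.001566 m·K/W
  R'_fibreglass batt = ln(0.0974/0.0531)/(2πk) = 0.6066/(2π·0.0324) = 2.980 m·K/W
  R'_expanded polystyrene = ln(0.122/0.0974)/(2πk) = 0.2252/(2π·0.0350) = 1.024 m·K/W
  R'_cellular glass = ln(0.142/0.122)/(2πk) = 0.1518/(2π·0.0662) = 0.3650 m·K/W
ΣR = 0.002871 + 0.001566 + 2.980 + 1.024 + 0.3650 = 4.373 m·K/W
Q' = ΔT/ΣR = (-196 °C − 20.6 °C)/4.373 = -49.53 W/m
From the inner boundary to the expanded polystyrene/cellular glass interface, ΣR_partial = 4.008 m·K/W.
T_interface = T_in − Q'·ΣR_partial = -196 °C − (-49.53)(4.008) = 2.5 °C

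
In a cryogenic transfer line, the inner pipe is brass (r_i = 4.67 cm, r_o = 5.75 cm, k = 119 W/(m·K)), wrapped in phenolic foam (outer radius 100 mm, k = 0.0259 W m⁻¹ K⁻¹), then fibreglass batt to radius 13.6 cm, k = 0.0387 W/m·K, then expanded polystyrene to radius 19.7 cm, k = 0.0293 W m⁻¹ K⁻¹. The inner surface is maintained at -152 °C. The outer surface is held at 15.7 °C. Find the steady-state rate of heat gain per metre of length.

Q' = 25.1 W/m

Series thermal resistances, inner to outer:
  R'_brass = ln(0.0575/0.0467)/(2πk) = 0.2080/(2π·119) = 2.782×10^-4 m·K/W
  R'_phenolic foam = ln(0.100/0.0575)/(2πk) = 0.5534/(2π·0.0259) = 3.401 m·K/W
  R'_fibreglass batt = ln(0.136/0.100)/(2πk) = 0.3075/(2π·0.0387) = 1.265 m·K/W
  R'_expanded polystyrene = ln(0.197/0.136)/(2πk) = 0.3705/(2π·0.0293) = 2.013 m·K/W
ΣR = 2.782×10^-4 + 3.401 + 1.265 + 2.013 = 6.679 m·K/W
Q' = ΔT/ΣR = (-152 °C − 15.7 °C)/6.679 = -25.1 W/m
(Negative Q' ⇒ heat flows inward; heat gain = 25.1 W/m.)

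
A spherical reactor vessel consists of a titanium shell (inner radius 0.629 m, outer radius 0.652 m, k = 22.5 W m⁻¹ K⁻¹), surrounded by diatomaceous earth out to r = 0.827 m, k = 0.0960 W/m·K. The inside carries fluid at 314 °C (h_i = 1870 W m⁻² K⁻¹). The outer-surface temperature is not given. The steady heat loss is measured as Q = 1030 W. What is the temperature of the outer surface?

T_out = 36.6 °C

Sum the resistances:
  R_conv,in = 1/(4πr²h) = 1/(4π·0.629²·1870) = 1.076×10^-4 K/W
  R_titanium = (1/0.629 − 1/0.652)/(4πk) = 0.05608/(4π·22.5) = 1.984×10^-4 K/W
  R_diatomaceous earth = (1/0.652 − 1/0.827)/(4πk) = 0.3246/(4π·0.0960) = 0.2690 K/W
ΣR = 0.2693 K/W
ΔT = Q·ΣR = 1030 × 0.2693 = 277.4 K
Heat flows outward, so T_out = T_in − ΔT = 314 − 277.4 = 36.6 °C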